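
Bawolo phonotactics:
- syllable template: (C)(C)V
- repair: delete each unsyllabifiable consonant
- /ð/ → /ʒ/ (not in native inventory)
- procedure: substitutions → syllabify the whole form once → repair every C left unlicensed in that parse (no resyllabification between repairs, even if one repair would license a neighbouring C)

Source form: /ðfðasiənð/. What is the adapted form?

Substitution: /ð/ → /ʒ/, giving /ʒfʒasiənʒ/.
The consonants /ʒ/, /n/, /ʒ/ cannot be parsed into a legal (C)(C)V syllable (no codas are permitted; onsets may contain at most 2 consonants).
Deletion applies to /ʒ/, /n/, /ʒ/.

fʒasiə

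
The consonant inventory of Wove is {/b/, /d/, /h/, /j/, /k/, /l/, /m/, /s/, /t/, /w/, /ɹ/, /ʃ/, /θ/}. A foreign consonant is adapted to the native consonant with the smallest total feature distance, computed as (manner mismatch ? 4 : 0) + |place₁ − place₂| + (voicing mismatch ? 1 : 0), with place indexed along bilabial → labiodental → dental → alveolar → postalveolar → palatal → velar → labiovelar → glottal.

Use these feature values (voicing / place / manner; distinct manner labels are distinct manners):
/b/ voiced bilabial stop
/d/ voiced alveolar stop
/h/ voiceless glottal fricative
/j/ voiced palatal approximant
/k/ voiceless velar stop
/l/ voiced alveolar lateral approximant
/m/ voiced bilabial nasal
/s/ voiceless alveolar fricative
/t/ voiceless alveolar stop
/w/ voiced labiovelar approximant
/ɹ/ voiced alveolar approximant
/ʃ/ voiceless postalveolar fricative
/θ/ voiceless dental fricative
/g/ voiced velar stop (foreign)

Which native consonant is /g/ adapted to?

k

/k/ is closest: same manner (stop), place distance 0 (velar→velar), voicing differs (+1); total 1. Next closest is /d/ at distance 3.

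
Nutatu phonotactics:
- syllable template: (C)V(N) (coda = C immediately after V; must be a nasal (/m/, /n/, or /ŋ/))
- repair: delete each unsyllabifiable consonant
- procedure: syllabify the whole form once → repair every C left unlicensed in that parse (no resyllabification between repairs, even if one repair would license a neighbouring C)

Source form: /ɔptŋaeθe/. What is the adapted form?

ɔŋaeθe

The consonants /p/, /t/ cannot be parsed into a legal (C)V(N) syllable (only a nasal (/m/, /n/, or /ŋ/) is licensed in coda position; onsets are limited to one consonant).
Each unlicensed consonant is deleted: /p/, /t/.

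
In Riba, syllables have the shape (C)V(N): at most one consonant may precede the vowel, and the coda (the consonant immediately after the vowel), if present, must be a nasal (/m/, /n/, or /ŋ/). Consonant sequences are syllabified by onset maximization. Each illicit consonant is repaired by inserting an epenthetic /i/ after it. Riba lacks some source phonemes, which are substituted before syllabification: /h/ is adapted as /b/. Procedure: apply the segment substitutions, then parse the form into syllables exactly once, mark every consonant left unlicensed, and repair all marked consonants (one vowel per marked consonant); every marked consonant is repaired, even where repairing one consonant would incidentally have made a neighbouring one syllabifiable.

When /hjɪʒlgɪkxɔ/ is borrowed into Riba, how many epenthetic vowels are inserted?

After substitution the input is /bjɪʒlgɪkxɔ/.
The unsyllabifiable consonants are /b/, /ʒ/, /l/, /k/; each receives one epenthetic vowel.

4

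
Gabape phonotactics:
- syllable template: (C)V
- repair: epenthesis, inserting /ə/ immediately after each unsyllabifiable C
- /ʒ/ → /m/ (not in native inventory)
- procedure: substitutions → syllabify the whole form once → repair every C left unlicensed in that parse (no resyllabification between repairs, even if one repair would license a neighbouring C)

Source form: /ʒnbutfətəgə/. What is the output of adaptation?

Substitution: /ʒ/ → /m/, giving /mnbutfətəgə/.
Under (C)V, the unsyllabifiable consonants are /m/, /n/, /t/ (no codas are permitted; onsets are limited to one consonant).
Inserting the epenthetic vowel yields /m/ → /mə/, /n/ → /nə/, /t/ → /tə/.

mənəbutəfətəgə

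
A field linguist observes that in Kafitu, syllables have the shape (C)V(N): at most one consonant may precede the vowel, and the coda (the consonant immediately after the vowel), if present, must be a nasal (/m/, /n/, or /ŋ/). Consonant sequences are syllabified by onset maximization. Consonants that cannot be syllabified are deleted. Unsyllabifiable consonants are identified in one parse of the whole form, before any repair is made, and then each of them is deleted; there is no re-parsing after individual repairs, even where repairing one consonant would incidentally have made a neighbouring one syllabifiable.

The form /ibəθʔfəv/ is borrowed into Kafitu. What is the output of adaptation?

Syllabifying with onset maximization leaves /θ/, /ʔ/, /v/ stranded (only a nasal (/m/, /n/, or /ŋ/) is licensed in coda position; onsets are limited to one consonant).
Deletion applies to /θ/, /ʔ/, /v/.

ibəfə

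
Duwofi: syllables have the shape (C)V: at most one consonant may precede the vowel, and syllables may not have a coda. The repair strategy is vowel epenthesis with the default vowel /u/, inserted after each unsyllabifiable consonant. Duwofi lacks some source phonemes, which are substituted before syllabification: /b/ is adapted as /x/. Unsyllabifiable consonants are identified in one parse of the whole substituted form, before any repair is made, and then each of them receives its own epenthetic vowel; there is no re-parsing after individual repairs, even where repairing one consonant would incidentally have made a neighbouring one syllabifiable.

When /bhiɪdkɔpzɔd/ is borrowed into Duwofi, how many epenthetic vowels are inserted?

After substitution the input is /xhiɪdkɔpzɔd/.
The unsyllabifiable consonants are /x/, /d/, /p/, /d/; each receives one epenthetic vowel.

4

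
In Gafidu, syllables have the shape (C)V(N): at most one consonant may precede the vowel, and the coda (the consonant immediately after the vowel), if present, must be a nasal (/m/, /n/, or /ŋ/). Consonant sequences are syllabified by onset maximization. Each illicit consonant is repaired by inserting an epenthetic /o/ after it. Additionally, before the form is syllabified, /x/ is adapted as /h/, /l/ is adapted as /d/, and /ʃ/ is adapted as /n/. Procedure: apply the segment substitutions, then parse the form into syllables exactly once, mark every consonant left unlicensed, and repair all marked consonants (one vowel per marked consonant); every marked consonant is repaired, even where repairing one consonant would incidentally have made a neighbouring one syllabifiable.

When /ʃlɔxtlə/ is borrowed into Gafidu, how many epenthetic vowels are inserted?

3

After substitution the input is /ndɔhtdə/.
The unsyllabifiable consonants are /n/, /h/, /t/; each receives one epenthetic vowel.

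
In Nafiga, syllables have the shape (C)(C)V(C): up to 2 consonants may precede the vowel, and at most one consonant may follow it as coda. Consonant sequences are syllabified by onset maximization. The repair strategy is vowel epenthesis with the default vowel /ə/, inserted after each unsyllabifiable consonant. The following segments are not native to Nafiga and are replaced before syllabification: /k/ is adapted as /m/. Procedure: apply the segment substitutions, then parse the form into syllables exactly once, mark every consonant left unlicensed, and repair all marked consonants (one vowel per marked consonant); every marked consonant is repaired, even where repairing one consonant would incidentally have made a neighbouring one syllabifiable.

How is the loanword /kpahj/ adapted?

mpahjə

Substitution: /k/ → /m/, giving /mpahj/.
The consonants /j/ cannot be parsed into a legal (C)(C)V(C) syllable (at most one coda consonant is licensed; onsets may contain at most 2 consonants).
Inserting the epenthetic vowel yields /j/ → /jə/.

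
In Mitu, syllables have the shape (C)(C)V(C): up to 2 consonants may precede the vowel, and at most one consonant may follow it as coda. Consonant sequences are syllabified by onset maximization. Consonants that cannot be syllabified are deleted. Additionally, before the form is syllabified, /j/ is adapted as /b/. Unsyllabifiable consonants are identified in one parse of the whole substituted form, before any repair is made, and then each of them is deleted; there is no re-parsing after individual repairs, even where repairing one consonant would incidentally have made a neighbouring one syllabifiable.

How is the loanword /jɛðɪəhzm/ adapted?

bɛðɪəh

Substitution: /j/ → /b/, giving /bɛðɪəhzm/.
The consonants /z/, /m/ cannot be parsed into a legal (C)(C)V(C) syllable (at most one coda consonant is licensed; onsets may contain at most 2 consonants).
Deleting the stranded consonants removes /z/, /m/.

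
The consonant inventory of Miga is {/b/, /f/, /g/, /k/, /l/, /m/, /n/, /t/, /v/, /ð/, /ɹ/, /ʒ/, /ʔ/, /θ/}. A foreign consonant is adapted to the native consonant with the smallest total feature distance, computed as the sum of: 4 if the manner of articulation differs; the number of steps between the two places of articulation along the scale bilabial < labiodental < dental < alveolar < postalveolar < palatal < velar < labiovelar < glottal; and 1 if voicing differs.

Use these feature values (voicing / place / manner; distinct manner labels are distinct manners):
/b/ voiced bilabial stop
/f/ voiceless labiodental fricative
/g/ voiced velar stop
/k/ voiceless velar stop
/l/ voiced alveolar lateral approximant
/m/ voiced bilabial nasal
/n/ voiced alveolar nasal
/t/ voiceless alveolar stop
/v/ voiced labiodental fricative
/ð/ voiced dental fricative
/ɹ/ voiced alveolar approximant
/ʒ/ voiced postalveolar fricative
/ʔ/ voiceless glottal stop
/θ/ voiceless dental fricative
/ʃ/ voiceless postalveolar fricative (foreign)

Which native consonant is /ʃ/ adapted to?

ʒ

/ʒ/ is closest: same manner (fricative), place distance 0 (postalveolar→postalveolar), voicing differs (+1); total 1. Next closest is /θ/ at distance 2.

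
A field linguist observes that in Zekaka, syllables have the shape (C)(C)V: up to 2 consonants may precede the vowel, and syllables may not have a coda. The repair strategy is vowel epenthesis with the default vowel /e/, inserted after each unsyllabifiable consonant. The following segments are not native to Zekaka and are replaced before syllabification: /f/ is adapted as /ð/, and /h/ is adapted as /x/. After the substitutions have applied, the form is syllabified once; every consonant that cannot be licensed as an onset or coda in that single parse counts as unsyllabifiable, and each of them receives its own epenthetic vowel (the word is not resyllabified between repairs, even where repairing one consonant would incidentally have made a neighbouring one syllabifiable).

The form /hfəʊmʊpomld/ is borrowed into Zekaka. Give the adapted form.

Substitution: /h/ → /x/, /f/ → /ð/, giving /xðəʊmʊpomld/.
Under (C)(C)V, the unsyllabifiable consonants are /m/, /l/, /d/ (no codas are permitted; onsets may contain at most 2 consonants).
Inserting the epenthetic vowel yields /m/ → /me/, /l/ → /le/, /d/ → /de/.

xðəʊmʊpomelede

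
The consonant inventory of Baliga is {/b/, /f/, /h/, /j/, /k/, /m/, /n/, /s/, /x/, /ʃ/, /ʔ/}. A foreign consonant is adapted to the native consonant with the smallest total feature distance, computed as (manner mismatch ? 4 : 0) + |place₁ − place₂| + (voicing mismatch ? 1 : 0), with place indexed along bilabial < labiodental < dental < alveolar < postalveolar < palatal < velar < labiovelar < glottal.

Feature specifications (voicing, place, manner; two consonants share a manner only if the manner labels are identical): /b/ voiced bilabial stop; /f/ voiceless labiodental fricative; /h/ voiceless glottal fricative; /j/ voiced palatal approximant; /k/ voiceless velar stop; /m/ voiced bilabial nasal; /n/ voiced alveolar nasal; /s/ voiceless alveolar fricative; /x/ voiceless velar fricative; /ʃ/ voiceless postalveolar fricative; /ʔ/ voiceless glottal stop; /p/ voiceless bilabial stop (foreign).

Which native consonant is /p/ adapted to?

/b/ is closest: same manner (stop), place distance 0 (bilabial→bilabial), voicing differs (+1); total 1. Next closest is /f/ at distance 5.

b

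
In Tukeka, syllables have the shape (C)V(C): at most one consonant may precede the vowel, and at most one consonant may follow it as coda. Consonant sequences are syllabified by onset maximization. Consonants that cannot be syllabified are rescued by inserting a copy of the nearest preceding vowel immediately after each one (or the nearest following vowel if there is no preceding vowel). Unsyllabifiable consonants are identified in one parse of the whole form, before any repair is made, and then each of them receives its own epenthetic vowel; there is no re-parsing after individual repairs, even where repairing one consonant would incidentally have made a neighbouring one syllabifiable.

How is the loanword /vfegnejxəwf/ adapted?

The consonants /v/, /f/ cannot be parsed into a legal (C)V(C) syllable (at most one coda consonant is licensed; onsets are limited to one consonant).
Each unlicensed consonant becomes the onset of a new syllable: /v/ → /ve/, /f/ → /fə/.

vefegnejxəwfə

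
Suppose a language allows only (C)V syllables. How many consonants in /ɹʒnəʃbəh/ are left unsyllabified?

Under (C)V, the unsyllabifiable consonants are /ɹ/, /ʒ/, /ʃ/, /h/ (no codas are permitted; onsets are limited to one consonant).

4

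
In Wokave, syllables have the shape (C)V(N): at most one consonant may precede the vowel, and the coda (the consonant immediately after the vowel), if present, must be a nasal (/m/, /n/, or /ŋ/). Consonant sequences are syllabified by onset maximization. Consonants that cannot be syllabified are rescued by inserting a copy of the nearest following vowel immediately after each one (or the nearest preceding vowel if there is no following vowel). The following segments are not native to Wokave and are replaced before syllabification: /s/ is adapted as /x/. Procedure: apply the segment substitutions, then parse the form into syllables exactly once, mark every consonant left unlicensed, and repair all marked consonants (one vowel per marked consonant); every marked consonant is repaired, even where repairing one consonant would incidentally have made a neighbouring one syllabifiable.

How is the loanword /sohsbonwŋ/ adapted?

xohoxobonwoŋo

Substitution: /s/ → /x/, giving /xohxbonwŋ/.
Under (C)V(N), the unsyllabifiable consonants are /h/, /x/, /w/, /ŋ/ (only a nasal (/m/, /n/, or /ŋ/) is licensed in coda position; onsets are limited to one consonant).
Inserting the epenthetic vowel yields /h/ → /ho/, /x/ → /xo/, /w/ → /wo/, /ŋ/ → /ŋo/.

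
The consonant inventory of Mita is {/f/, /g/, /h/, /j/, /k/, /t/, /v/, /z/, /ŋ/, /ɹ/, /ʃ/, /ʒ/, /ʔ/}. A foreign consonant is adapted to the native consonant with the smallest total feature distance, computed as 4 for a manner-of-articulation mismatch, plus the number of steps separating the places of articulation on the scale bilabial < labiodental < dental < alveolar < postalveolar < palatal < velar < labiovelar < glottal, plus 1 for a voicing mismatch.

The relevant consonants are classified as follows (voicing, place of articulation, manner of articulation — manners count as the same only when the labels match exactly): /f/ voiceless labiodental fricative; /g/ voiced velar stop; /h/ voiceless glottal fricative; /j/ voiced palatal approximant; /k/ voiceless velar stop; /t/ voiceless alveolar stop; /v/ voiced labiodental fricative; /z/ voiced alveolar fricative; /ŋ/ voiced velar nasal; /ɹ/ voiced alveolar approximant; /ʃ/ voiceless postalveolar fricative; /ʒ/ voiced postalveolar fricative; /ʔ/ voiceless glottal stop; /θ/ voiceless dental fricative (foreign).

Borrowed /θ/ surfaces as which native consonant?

/f/ is closest: same manner (fricative), place distance 1 (dental→labiodental), same voicing; total 1. Next closest is /v/ at distance 2.

f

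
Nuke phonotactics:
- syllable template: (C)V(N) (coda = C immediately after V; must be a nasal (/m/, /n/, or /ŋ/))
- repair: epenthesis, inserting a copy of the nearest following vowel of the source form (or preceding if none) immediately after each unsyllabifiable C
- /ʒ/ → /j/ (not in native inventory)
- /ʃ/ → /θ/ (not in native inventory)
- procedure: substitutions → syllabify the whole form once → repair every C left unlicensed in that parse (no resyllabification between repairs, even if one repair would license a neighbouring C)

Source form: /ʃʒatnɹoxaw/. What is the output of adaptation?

θajatonoɹoxawa

Substitution: /ʃ/ → /θ/, /ʒ/ → /j/, giving /θjatnɹoxaw/.
Syllabifying with onset maximization leaves /θ/, /t/, /n/, /w/ stranded (only a nasal (/m/, /n/, or /ŋ/) is licensed in coda position; onsets are limited to one consonant).
Epenthesis after each stranded consonant: /θ/ → /θa/, /t/ → /to/, /n/ → /no/, /w/ → /wa/.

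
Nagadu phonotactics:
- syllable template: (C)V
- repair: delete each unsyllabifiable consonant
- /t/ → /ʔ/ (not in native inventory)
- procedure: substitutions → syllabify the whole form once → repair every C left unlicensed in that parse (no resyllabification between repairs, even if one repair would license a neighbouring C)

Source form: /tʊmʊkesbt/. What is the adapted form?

ʔʊmʊke

Substitution: /t/ → /ʔ/, giving /ʔʊmʊkesbʔ/.
Under (C)V, the unsyllabifiable consonants are /s/, /b/, /ʔ/ (no codas are permitted; onsets are limited to one consonant).
Each unlicensed consonant is deleted: /s/, /b/, /ʔ/.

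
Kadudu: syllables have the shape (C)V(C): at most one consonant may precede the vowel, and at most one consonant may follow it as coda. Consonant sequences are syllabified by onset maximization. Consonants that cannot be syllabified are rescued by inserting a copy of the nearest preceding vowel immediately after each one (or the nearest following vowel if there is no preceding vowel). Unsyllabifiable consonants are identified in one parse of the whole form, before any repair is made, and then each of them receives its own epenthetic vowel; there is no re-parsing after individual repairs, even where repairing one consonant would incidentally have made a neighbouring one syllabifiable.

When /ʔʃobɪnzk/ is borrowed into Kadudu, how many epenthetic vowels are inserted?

The unsyllabifiable consonants are /ʔ/, /z/, /k/; each receives one epenthetic vowel.

3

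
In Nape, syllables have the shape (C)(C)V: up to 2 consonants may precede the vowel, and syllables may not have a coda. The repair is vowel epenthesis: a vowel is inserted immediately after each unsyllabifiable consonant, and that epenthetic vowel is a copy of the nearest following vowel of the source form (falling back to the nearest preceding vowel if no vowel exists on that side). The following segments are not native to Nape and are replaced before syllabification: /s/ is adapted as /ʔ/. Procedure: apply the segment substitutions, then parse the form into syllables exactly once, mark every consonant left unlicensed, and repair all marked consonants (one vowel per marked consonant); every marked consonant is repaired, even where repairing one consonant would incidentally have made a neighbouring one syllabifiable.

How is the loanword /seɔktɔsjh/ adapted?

ʔeɔktɔʔɔjɔhɔ

Substitution: /s/ → /ʔ/, giving /ʔeɔktɔʔjh/.
Under (C)(C)V, the unsyllabifiable consonants are /ʔ/, /j/, /h/ (no codas are permitted; onsets may contain at most 2 consonants).
Epenthesis after each stranded consonant: /ʔ/ → /ʔɔ/, /j/ → /jɔ/, /h/ → /hɔ/.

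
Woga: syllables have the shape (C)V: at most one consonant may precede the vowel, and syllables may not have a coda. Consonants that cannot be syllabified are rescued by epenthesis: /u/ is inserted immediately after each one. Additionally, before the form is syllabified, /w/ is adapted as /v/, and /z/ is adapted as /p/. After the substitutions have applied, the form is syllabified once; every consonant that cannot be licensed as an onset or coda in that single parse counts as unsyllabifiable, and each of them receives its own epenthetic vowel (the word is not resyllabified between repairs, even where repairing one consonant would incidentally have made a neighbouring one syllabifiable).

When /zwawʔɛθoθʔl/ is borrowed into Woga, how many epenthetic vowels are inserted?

5

After substitution the input is /pvavʔɛθoθʔl/.
The unsyllabifiable consonants are /p/, /v/, /θ/, /ʔ/, /l/; each receives one epenthetic vowel.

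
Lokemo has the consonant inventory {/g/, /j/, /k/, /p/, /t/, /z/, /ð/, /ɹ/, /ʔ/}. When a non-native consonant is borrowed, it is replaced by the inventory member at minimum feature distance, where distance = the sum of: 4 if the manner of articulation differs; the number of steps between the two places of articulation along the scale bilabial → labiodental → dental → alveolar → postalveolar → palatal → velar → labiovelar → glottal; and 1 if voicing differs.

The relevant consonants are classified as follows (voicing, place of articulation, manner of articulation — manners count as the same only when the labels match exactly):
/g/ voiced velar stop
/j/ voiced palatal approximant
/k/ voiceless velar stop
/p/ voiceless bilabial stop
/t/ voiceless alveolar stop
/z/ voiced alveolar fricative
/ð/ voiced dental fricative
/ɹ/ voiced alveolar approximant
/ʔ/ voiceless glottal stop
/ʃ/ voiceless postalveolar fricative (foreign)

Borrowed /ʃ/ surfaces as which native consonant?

z

/z/ is closest: same manner (fricative), place distance 1 (postalveolar→alveolar), voicing differs (+1); total 2. Next closest is /ð/ at distance 3.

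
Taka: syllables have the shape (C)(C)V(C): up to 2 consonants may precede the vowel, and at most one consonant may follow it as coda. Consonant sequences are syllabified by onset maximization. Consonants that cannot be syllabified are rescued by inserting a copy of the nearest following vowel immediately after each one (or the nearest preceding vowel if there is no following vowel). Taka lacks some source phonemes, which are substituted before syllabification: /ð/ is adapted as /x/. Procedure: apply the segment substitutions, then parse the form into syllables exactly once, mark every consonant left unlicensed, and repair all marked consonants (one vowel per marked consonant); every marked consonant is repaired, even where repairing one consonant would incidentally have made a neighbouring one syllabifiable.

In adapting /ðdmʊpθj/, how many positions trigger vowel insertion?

3

After substitution the input is /xdmʊpθj/.
The unsyllabifiable consonants are /x/, /θ/, /j/; each receives one epenthetic vowel.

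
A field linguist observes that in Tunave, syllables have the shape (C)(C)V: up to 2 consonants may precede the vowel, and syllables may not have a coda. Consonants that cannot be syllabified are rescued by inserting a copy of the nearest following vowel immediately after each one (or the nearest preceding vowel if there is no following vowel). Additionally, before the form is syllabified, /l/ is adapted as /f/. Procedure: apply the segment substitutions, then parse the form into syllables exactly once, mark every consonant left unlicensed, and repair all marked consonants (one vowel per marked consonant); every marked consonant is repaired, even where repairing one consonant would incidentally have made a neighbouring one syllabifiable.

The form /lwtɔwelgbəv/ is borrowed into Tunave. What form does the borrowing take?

fɔwtɔwefəgbəvə

Substitution: /l/ → /f/, giving /fwtɔwefgbəv/.
Under (C)(C)V, the unsyllabifiable consonants are /f/, /f/, /v/ (no codas are permitted; onsets may contain at most 2 consonants).
Epenthesis after each stranded consonant: /f/ → /fɔ/, /f/ → /fə/, /v/ → /və/.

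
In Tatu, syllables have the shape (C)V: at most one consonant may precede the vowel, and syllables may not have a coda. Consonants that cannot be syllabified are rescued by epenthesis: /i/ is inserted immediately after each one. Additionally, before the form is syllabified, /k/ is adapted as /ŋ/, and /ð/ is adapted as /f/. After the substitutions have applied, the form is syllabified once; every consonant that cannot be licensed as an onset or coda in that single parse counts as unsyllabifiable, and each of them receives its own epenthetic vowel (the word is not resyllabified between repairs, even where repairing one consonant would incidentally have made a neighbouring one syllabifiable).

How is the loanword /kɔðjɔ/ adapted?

ŋɔfijɔ

Substitution: /k/ → /ŋ/, /ð/ → /f/, giving /ŋɔfjɔ/.
Under (C)V, the unsyllabifiable consonants are /f/ (no codas are permitted; onsets are limited to one consonant).
Epenthesis after each stranded consonant: /f/ → /fi/.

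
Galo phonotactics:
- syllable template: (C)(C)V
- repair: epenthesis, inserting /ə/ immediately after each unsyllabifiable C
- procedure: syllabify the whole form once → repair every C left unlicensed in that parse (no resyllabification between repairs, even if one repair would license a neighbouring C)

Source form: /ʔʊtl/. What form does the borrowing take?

Under (C)(C)V, the unsyllabifiable consonants are /t/, /l/ (no codas are permitted; onsets may contain at most 2 consonants).
Inserting the epenthetic vowel yields /t/ → /tə/, /l/ → /lə/.

ʔʊtələ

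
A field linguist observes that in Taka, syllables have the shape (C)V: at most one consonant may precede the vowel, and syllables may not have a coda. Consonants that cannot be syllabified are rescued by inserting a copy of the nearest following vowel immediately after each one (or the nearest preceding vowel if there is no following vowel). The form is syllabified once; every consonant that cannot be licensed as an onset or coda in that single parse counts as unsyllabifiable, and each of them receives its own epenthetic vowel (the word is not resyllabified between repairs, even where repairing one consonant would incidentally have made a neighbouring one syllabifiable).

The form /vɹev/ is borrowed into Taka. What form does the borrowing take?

The consonants /v/, /v/ cannot be parsed into a legal (C)V syllable (no codas are permitted; onsets are limited to one consonant).
Each unlicensed consonant becomes the onset of a new syllable: /v/ → /ve/, /v/ → /ve/.

veɹeve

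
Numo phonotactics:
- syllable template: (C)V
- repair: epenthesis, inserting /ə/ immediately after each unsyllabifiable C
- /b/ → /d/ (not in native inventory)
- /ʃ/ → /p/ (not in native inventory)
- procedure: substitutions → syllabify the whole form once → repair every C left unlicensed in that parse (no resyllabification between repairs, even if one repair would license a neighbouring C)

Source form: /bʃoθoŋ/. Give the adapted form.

dəpoθoŋə

Substitution: /b/ → /d/, /ʃ/ → /p/, giving /dpoθoŋ/.
Syllabifying with onset maximization leaves /d/, /ŋ/ stranded (no codas are permitted; onsets are limited to one consonant).
Inserting the epenthetic vowel yields /d/ → /də/, /ŋ/ → /ŋə/.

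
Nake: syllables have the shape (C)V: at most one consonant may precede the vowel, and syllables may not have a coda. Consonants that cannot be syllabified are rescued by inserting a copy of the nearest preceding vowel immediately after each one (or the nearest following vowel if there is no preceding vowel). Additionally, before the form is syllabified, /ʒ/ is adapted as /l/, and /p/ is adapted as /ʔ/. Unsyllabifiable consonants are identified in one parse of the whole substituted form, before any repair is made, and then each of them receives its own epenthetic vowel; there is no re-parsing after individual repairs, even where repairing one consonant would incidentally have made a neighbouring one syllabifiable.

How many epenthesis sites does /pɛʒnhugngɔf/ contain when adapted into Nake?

After substitution the input is /ʔɛlnhugngɔf/.
The unsyllabifiable consonants are /l/, /n/, /g/, /n/, /f/; each receives one epenthetic vowel.

5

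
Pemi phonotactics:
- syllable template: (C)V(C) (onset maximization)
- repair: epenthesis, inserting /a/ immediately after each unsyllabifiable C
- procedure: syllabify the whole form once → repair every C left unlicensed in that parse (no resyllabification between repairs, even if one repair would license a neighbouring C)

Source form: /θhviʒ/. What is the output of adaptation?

The consonants /θ/, /h/ cannot be parsed into a legal (C)V(C) syllable (at most one coda consonant is licensed; onsets are limited to one consonant).
Inserting the epenthetic vowel yields /θ/ → /θa/, /h/ → /ha/.

θahaviʒ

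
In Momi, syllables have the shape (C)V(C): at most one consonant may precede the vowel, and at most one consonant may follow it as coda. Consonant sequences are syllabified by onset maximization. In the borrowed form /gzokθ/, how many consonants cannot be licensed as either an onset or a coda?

2

Syllabifying with onset maximization leaves /g/, /θ/ stranded (at most one coda consonant is licensed; onsets are limited to one consonant).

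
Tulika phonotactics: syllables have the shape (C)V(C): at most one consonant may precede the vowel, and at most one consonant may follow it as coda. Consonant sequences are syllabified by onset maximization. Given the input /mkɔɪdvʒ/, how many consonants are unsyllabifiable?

3

The consonants /m/, /v/, /ʒ/ cannot be parsed into a legal (C)V(C) syllable (at most one coda consonant is licensed; onsets are limited to one consonant).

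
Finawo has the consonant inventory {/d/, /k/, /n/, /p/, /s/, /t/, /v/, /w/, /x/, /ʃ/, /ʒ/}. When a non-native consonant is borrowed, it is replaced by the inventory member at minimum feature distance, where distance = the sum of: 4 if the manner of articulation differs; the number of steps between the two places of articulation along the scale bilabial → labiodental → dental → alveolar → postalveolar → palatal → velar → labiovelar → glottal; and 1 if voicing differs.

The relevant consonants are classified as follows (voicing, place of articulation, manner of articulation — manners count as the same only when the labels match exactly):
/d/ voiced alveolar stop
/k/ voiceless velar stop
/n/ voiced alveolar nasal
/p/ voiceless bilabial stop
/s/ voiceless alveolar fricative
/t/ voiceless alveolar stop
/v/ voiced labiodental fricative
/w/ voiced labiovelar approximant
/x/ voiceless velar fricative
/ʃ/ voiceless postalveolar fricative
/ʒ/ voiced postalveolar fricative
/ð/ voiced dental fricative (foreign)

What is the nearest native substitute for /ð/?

v

/v/ is closest: same manner (fricative), place distance 1 (dental→labiodental), same voicing; total 1. Next closest is /s/ at distance 2.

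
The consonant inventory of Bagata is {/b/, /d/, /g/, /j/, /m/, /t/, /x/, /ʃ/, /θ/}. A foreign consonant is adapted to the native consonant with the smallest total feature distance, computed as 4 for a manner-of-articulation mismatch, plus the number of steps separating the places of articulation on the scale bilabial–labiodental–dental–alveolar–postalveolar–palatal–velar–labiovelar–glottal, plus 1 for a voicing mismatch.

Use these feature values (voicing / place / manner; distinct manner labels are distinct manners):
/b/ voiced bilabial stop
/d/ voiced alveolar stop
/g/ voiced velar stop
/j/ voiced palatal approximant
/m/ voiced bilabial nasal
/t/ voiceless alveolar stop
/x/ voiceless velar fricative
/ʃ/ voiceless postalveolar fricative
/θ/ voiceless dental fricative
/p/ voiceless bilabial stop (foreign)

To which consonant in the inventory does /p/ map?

/b/ is closest: same manner (stop), place distance 0 (bilabial→bilabial), voicing differs (+1); total 1. Next closest is /t/ at distance 3.

b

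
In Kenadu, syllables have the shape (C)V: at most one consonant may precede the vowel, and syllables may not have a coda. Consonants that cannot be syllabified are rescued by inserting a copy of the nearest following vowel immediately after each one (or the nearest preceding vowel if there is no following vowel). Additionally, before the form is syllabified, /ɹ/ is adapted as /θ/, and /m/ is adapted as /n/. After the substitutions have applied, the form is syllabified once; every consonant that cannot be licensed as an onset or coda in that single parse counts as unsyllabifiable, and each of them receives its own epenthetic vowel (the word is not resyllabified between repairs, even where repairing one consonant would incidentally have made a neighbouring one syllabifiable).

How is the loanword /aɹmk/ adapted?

Substitution: /ɹ/ → /θ/, /m/ → /n/, giving /aθnk/.
Under (C)V, the unsyllabifiable consonants are /θ/, /n/, /k/ (no codas are permitted; onsets are limited to one consonant).
Inserting the epenthetic vowel yields /θ/ → /θa/, /n/ → /na/, /k/ → /ka/.

aθanaka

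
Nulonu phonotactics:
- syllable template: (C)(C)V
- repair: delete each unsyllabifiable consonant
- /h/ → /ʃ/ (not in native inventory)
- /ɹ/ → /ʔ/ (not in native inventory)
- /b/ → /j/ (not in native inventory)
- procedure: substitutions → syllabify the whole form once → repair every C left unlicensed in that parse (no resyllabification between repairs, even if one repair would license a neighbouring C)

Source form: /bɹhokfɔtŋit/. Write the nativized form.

Substitution: /b/ → /j/, /ɹ/ → /ʔ/, /h/ → /ʃ/, giving /jʔʃokfɔtŋit/.
The consonants /j/, /t/ cannot be parsed into a legal (C)(C)V syllable (no codas are permitted; onsets may contain at most 2 consonants).
Deleting the stranded consonants removes /j/, /t/.

ʔʃokfɔtŋi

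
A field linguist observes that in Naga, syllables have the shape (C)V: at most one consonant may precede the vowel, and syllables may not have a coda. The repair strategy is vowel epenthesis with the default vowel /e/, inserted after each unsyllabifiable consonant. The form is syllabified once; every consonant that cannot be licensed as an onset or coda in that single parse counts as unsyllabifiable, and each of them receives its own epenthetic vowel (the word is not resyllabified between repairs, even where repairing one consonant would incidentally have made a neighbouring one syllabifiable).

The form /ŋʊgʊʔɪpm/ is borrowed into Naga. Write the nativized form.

ŋʊgʊʔɪpeme

The consonants /p/, /m/ cannot be parsed into a legal (C)V syllable (no codas are permitted; onsets are limited to one consonant).
Epenthesis after each stranded consonant: /p/ → /pe/, /m/ → /me/.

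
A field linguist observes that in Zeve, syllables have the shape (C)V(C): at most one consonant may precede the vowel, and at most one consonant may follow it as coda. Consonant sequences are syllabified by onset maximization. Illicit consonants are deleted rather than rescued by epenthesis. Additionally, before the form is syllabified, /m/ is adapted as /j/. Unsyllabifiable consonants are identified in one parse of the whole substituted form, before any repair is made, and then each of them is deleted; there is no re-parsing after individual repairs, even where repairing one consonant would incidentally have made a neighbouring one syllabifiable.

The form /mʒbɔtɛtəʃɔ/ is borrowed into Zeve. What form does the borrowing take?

Substitution: /m/ → /j/, giving /jʒbɔtɛtəʃɔ/.
Under (C)V(C), the unsyllabifiable consonants are /j/, /ʒ/ (at most one coda consonant is licensed; onsets are limited to one consonant).
Each unlicensed consonant is deleted: /j/, /ʒ/.

bɔtɛtəʃɔ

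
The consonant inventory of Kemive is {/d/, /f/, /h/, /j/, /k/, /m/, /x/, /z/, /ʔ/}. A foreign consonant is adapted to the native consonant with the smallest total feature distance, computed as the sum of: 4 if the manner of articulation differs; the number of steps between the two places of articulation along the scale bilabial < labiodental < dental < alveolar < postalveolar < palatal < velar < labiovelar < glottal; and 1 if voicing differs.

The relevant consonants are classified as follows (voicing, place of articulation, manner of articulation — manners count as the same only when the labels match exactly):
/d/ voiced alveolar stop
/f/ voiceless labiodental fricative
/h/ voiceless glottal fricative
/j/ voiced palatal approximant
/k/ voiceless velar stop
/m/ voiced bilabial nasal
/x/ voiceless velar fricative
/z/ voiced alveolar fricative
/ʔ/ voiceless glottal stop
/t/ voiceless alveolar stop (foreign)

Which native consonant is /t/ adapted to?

/d/ is closest: same manner (stop), place distance 0 (alveolar→alveolar), voicing differs (+1); total 1. Next closest is /k/ at distance 3.

d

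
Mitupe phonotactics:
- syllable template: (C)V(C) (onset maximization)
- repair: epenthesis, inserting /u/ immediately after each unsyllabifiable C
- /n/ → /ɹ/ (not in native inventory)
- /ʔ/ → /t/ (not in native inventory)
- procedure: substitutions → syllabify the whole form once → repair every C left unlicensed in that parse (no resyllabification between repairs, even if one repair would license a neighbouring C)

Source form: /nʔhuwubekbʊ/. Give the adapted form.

Substitution: /n/ → /ɹ/, /ʔ/ → /t/, giving /ɹthuwubekbʊ/.
The consonants /ɹ/, /t/ cannot be parsed into a legal (C)V(C) syllable (at most one coda consonant is licensed; onsets are limited to one consonant).
Epenthesis after each stranded consonant: /ɹ/ → /ɹu/, /t/ → /tu/.

ɹutuhuwubekbʊ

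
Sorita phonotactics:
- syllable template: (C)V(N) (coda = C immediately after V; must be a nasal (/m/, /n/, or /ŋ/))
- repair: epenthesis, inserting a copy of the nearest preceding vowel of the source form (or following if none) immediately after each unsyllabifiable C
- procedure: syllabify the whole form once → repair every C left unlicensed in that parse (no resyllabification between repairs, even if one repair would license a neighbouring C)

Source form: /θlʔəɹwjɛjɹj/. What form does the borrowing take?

θələʔəɹəwəjɛjɛɹɛjɛ

Syllabifying with onset maximization leaves /θ/, /l/, /ɹ/, /w/, /j/, /ɹ/, /j/ stranded (only a nasal (/m/, /n/, or /ŋ/) is licensed in coda position; onsets are limited to one consonant).
Each unlicensed consonant becomes the onset of a new syllable: /θ/ → /θə/, /l/ → /lə/, /ɹ/ → /ɹə/, /w/ → /wə/, /j/ → /jɛ/, /ɹ/ → /ɹɛ/, /j/ → /jɛ/.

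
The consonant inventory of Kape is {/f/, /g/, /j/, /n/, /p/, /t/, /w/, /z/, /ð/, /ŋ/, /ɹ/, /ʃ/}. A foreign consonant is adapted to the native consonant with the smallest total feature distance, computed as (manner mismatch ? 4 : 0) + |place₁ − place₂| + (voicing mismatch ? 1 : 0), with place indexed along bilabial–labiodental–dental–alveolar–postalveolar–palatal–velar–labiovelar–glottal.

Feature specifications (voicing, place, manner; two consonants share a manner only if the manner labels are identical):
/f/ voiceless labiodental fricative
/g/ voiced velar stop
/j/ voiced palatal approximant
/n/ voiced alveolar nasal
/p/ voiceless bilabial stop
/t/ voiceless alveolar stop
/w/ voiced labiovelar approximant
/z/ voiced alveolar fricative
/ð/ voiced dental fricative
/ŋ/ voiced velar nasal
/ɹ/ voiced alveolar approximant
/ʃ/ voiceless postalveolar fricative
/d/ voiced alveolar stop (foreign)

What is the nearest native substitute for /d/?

t

/t/ is closest: same manner (stop), place distance 0 (alveolar→alveolar), voicing differs (+1); total 1. Next closest is /g/ at distance 3.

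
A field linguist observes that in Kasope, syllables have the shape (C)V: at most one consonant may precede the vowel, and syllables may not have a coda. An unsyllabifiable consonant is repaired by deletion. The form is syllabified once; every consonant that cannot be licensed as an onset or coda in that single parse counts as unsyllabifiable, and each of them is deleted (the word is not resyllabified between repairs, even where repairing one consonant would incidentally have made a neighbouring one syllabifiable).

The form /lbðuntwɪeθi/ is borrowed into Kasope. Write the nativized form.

ðuwɪeθi

Under (C)V, the unsyllabifiable consonants are /l/, /b/, /n/, /t/ (no codas are permitted; onsets are limited to one consonant).
Deletion applies to /l/, /b/, /n/, /t/.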